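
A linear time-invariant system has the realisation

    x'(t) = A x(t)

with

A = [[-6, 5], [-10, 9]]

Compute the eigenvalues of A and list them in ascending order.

det(sI - A) = s^2 - (tr A)s + det A, with tr A = (-6) + 9 = 3 and det A = (-6)·9 - 5·(-10) = -54 - (-50) = -4.
So p(s) = det(sI - A) = s^2 - 3s - 4.
Factor s^2 - 3s - 4: two numbers with sum 3 and product -4 are 4 and -1, so s^2 - 3s - 4 = (s - 4)(s + 1).
Hence p(s) = (s - 4) (s + 1), with roots -1, 4.
At least one eigenvalue has non-negative real part, so the system is not asymptotically stable.

-1, 4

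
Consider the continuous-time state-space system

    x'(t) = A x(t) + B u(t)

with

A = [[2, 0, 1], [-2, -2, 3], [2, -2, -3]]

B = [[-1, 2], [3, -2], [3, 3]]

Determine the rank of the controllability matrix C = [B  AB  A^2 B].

3

AB = [[1, 7], [5, 9], [-17, -1]]
A^2B = [[-15, 13], [-63, -35], [43, -1]]
Controllability matrix C = [B  AB  A^2B] = [[-1, 2, 1, 7, -15, 13], [3, -2, 5, 9, -63, -35], [3, 3, -17, -1, 43, -1]]
Take the 3×3 submatrix of C formed by columns 1, 2, 3: [[-1, 2, 1], [3, -2, 5], [3, 3, -17]]. Its determinant is (-1)·((-2)·(-17) - 5·3) - 2·(3·(-17) - 5·3) + 1·(3·3 - (-2)·3) = (-1)·19 - 2·(-66) + 1·15 = 128 ≠ 0.
So rank(C) ≥ 3; since C has 3 rows, rank(C) = 3.
rank(C) = 3 = n, so the pair (A, B) is completely controllable.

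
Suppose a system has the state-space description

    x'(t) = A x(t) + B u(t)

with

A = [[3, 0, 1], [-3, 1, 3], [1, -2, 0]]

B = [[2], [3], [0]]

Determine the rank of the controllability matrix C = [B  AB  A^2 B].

AB = [[6], [-3], [-4]]
A^2B = [[14], [-33], [12]]
Controllability matrix C = [B  AB  A^2B] = [[2, 6, 14], [3, -3, -33], [0, -4, 12]]
det(C) = 2·((-3)·12 - (-33)·(-4)) - 6·(3·12 - (-33)·0) + 14·(3·(-4) - (-3)·0) = 2·(-168) - 6·36 + 14·(-12) = -720 ≠ 0, so rank(C) = 3.
rank(C) = 3 = n, so the pair (A, B) is completely controllable.

3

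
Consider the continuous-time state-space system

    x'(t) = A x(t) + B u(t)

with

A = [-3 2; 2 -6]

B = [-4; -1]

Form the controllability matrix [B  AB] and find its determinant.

18

AB = [[10], [-2]]
Controllability matrix C = [B  AB] = [[-4, 10], [-1, -2]]
det(C) = (-4)·(-2) - 10·(-1) = 8 - (-10) = 18
Since det(C) ≠ 0, rank(C) = 2 and the system is completely controllable.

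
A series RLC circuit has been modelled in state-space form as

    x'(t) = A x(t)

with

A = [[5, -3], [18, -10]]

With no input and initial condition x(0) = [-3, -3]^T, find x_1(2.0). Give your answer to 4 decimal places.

det(sI - A) = s^2 - (tr A)s + det A, with tr A = 5 + (-10) = -5 and det A = 5·(-10) - (-3)·18 = -50 - (-54) = 4.
So p(s) = det(sI - A) = s^2 + 5s + 4.
Factor s^2 + 5s + 4: two numbers with sum -5 and product 4 are -1 and -4, so s^2 + 5s + 4 = (s + 1)(s + 4).
Hence p(s) = (s + 1) (s + 4), with roots -4, -1.
The eigenvalues -4, -1 are distinct and real, so A is diagonalisable and x(t) = e^{At} x(0) = V diag(e^{λ_i t}) V^{-1} x(0), where the columns of V are the eigenvectors.
λ = -4: A - (-4)I = [[9, -3], [18, -6]]. Row 1 gives 9·v1 + (-3)·v2 = 0, so take v_1 = [1, 3]^T.
λ = -1: A - (-1)I = [[6, -3], [18, -9]]. Row 1 gives 6·v1 + (-3)·v2 = 0, so take v_2 = [1, 2]^T.
V = [v_1 v_2] = [[1, 1], [3, 2]] has det V = -1, so V^{-1} = adj(V)/det V = [[-2, 1], [3, -1]].
Modal coordinates z(0) = V^{-1} x(0): (-2)·(-3) + 1·(-3) = 3; 3·(-3) + (-1)·(-3) = -6; so z(0) = [3, -6]^T.
x_1(t) = Σ_i (v_i)_1 · z_i(0) · e^{λ_i t} (row 1 of V times the modal terms).
x_1(2.0) = 1·3·e^{-4·2.0} + 1·(-6)·e^{-1·2.0} = 3·0.000335 + (-6)·0.135335 = -0.8110.

-0.8110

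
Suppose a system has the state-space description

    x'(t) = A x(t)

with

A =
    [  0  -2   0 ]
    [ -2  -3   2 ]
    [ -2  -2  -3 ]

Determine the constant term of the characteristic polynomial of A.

-20

Expand det(sI - A) for the 3×3 matrix.
p(s) = s^3 + 6s^2 + 9s - 20.
(Check: constant term = det(-A) = (-1)^3 det A = -20; coefficient of s^2 = -tr A = 6.)
The constant term is -20.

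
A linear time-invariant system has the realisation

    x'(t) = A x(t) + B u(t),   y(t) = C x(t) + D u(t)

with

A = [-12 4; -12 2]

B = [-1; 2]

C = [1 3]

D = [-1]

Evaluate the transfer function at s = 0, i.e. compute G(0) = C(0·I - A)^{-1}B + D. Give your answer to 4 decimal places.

3.9167

G(0) = C(-A)^{-1}B + D = -C A^{-1} B + D.
det A = 24, so A^{-1} = (1/24)·adj(A) = [[1/12, -1/6], [1/2, -1/2]]
A^{-1} B = [-5/12, -3/2]^T
C A^{-1} B = -59/12
G(0) = D - C A^{-1} B = -1 - (-59/12) = 47/12 ≈ 3.9167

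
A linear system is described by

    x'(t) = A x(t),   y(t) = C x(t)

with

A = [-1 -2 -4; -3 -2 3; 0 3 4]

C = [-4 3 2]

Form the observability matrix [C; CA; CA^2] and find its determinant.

CA = [[-5, 8, 33]]
CA^2 = [[-19, 93, 176]]
Observability matrix O = [C; CA; CA^2] = [[-4, 3, 2], [-5, 8, 33], [-19, 93, 176]]
Expanding along the first row, det(O) = (-4)·(8·176 - 33·93) - 3·((-5)·176 - 33·(-19)) + 2·((-5)·93 - 8·(-19)) = (-4)·(-1661) - 3·(-253) + 2·(-313) = 6777
Since det(O) ≠ 0, rank(O) = 3 and the system is completely observable.

6777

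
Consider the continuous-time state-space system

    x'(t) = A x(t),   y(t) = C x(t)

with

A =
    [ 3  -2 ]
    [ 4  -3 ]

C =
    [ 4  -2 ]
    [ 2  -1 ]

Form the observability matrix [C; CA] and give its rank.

1

CA = [[4, -2], [2, -1]]
Observability matrix O = [C; CA] = [[4, -2], [2, -1], [4, -2], [2, -1]]
Every row of O is a scalar multiple of row 1 = [4, -2] (multipliers 1, 1/2, 1, 1/2), so the rows span a one-dimensional space.
O ≠ 0, hence rank(O) = 1.
rank(O) = 1 < n = 2, so the pair (A, C) is not completely observable.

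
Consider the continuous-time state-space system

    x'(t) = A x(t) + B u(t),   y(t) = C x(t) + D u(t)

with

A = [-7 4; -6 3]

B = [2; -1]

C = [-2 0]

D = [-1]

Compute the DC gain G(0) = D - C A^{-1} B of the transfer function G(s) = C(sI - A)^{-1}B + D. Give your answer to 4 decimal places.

G(0) = C(-A)^{-1}B + D = -C A^{-1} B + D.
det A = 3, so A^{-1} = (1/3)·adj(A) = [[1, -4/3], [2, -7/3]]
A^{-1} B = [10/3, 19/3]^T
C A^{-1} B = -20/3
G(0) = D - C A^{-1} B = -1 - (-20/3) = 17/3 ≈ 5.6667

5.6667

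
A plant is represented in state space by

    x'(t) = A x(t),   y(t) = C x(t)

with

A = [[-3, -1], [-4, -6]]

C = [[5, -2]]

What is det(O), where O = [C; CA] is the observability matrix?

21

CA = [[-7, 7]]
Observability matrix O = [C; CA] = [[5, -2], [-7, 7]]
det(O) = 5·7 - (-2)·(-7) = 35 - 14 = 21
Since det(O) ≠ 0, rank(O) = 2 and the system is completely observable.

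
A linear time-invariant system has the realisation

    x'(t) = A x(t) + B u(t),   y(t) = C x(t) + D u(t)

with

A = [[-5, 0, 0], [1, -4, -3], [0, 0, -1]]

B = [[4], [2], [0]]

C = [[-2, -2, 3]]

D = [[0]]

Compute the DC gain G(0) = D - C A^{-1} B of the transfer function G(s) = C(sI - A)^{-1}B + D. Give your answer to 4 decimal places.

G(0) = C(-A)^{-1}B + D = -C A^{-1} B + D.
det A = -20, so A^{-1} = (1/-20)·adj(A) = [[-1/5, 0, 0], [-1/20, -1/4, 3/4], [0, 0, -1]]
A^{-1} B = [-4/5, -7/10, 0]^T
C A^{-1} B = 3
G(0) = D - C A^{-1} B = 0 - (3) = -3

-3.0000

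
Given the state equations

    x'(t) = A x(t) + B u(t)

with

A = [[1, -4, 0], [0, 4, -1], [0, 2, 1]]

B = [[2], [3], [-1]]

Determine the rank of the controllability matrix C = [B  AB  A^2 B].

AB = [[-10], [13], [5]]
A^2B = [[-62], [47], [31]]
Controllability matrix C = [B  AB  A^2B] = [[2, -10, -62], [3, 13, 47], [-1, 5, 31]]
The rows r1, r2, r3 of C are linearly dependent: r1 + 2·r3 = 0 (check each entry), so rank(C) ≤ 2.
The 2×2 minor from rows 1, 2, columns 1, 2 is 2·13 - (-10)·3 = 26 - (-30) = 56 ≠ 0, so rank(C) = 2.
rank(C) = 2 < n = 3, so the pair (A, B) is not completely controllable.

2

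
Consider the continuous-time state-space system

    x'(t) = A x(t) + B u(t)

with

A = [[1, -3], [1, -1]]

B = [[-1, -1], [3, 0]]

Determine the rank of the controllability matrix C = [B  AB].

AB = [[-10, -1], [-4, -1]]
Controllability matrix C = [B  AB] = [[-1, -1, -10, -1], [3, 0, -4, -1]]
Take the 2×2 submatrix of C formed by columns 1, 2: [[-1, -1], [3, 0]]. Its determinant is (-1)·0 - (-1)·3 = 0 - (-3) = 3 ≠ 0.
So rank(C) ≥ 2; since C has 2 rows, rank(C) = 2.
rank(C) = 2 = n, so the pair (A, B) is completely controllable.

2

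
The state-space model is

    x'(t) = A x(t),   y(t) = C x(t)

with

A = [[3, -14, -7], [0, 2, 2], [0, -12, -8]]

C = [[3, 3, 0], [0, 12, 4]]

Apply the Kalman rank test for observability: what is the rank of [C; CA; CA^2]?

2

CA = [[9, -36, -15], [0, -24, -8]]
CA^2 = [[27, -18, -15], [0, 48, 16]]
Observability matrix O = [C; CA; CA^2] = [[3, 3, 0], [0, 12, 4], [9, -36, -15], [0, -24, -8], [27, -18, -15], [0, 48, 16]]
The columns c1, c2, c3 of O are linearly dependent: c1 - c2 + 3·c3 = 0 (check each entry), so rank(O) ≤ 2.
The 2×2 minor from rows 1, 2, columns 1, 2 is 3·12 - 3·0 = 36 - 0 = 36 ≠ 0, so rank(O) = 2.
rank(O) = 2 < n = 3, so the pair (A, C) is not completely observable.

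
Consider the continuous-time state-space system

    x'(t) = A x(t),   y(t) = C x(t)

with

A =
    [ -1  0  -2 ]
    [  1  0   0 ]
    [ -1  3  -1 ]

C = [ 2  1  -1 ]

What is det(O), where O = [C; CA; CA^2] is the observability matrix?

-72

CA = [[0, -3, -3]]
CA^2 = [[0, -9, 3]]
Observability matrix O = [C; CA; CA^2] = [[2, 1, -1], [0, -3, -3], [0, -9, 3]]
Expanding along the first row, det(O) = 2·((-3)·3 - (-3)·(-9)) - 1·(0·3 - (-3)·0) + (-1)·(0·(-9) - (-3)·0) = 2·(-36) - 1·0 + (-1)·0 = -72
Since det(O) ≠ 0, rank(O) = 3 and the system is completely observable.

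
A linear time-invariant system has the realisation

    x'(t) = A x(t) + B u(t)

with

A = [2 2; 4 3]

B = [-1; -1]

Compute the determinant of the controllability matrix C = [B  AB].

3

AB = [[-4], [-7]]
Controllability matrix C = [B  AB] = [[-1, -4], [-1, -7]]
det(C) = (-1)·(-7) - (-4)·(-1) = 7 - 4 = 3
Since det(C) ≠ 0, rank(C) = 2 and the system is completely controllable.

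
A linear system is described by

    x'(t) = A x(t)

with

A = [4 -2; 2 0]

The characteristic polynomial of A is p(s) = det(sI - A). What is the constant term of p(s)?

4

For a 2×2 matrix, det(sI - A) = s^2 - (tr A)s + det A.
tr A = 4, det A = 4.
So p(s) = s^2 - 4s + 4.
The constant term is 4.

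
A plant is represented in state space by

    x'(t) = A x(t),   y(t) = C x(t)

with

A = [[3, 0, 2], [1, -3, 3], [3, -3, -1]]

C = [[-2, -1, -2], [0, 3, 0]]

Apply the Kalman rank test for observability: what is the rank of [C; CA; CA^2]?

3

CA = [[-13, 9, -5], [3, -9, 9]]
CA^2 = [[-45, -12, 6], [27, 0, -30]]
Observability matrix O = [C; CA; CA^2] = [[-2, -1, -2], [0, 3, 0], [-13, 9, -5], [3, -9, 9], [-45, -12, 6], [27, 0, -30]]
Take the 3×3 submatrix of O formed by rows 1, 2, 3: [[-2, -1, -2], [0, 3, 0], [-13, 9, -5]]. Its determinant is (-2)·(3·(-5) - 0·9) - (-1)·(0·(-5) - 0·(-13)) + (-2)·(0·9 - 3·(-13)) = (-2)·(-15) - (-1)·0 + (-2)·39 = -48 ≠ 0.
So rank(O) ≥ 3; since O has 3 columns, rank(O) = 3.
rank(O) = 3 = n, so the pair (A, C) is completely observable.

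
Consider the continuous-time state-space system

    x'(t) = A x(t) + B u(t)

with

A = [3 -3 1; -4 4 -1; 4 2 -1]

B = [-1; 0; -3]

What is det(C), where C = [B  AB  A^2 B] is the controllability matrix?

AB = [[-6], [7], [-1]]
A^2B = [[-40], [53], [-9]]
Controllability matrix C = [B  AB  A^2B] = [[-1, -6, -40], [0, 7, 53], [-3, -1, -9]]
Expanding along the first row, det(C) = (-1)·(7·(-9) - 53·(-1)) - (-6)·(0·(-9) - 53·(-3)) + (-40)·(0·(-1) - 7·(-3)) = (-1)·(-10) - (-6)·159 + (-40)·21 = 124
Since det(C) ≠ 0, rank(C) = 3 and the system is completely controllable.

124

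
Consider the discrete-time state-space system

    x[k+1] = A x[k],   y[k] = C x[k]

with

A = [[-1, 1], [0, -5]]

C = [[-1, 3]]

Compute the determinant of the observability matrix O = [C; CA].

13

CA = [[1, -16]]
Observability matrix O = [C; CA] = [[-1, 3], [1, -16]]
det(O) = (-1)·(-16) - 3·1 = 16 - 3 = 13
Since det(O) ≠ 0, rank(O) = 2 and the system is completely observable.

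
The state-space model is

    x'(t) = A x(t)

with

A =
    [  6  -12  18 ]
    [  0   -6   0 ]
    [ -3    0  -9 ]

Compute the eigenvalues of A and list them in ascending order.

det(sI - A) = s^3 - (tr A)s^2 + (M11 + M22 + M33)s - det A, where Mii is the 2×2 principal minor of A obtained by deleting row i and column i.
tr A = 6 + (-6) + (-9) = -9; M11 = (-6)·(-9) - 0·0 = 54 - 0 = 54; M22 = 6·(-9) - 18·(-3) = -54 - (-54) = 0; M33 = 6·(-6) - (-12)·0 = -36 - 0 = -36; sum of minors = 18.
det A = 6·((-6)·(-9) - 0·0) - (-12)·(0·(-9) - 0·(-3)) + 18·(0·0 - (-6)·(-3)) = 6·54 - (-12)·0 + 18·(-18) = 0.
So p(s) = det(sI - A) = s^3 + 9s^2 + 18s.
The constant term is 0, so p(s) = s(s^2 + 9s + 18).
Factor s^2 + 9s + 18: two numbers with sum -9 and product 18 are -3 and -6, so s^2 + 9s + 18 = (s + 3)(s + 6).
Hence p(s) = s (s + 3) (s + 6), with roots -6, -3, 0.
At least one eigenvalue has non-negative real part, so the system is not asymptotically stable.

-6, -3, 0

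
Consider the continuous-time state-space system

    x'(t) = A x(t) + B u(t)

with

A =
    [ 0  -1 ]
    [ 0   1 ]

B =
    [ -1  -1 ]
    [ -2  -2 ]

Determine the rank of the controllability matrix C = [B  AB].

2

AB = [[2, 2], [-2, -2]]
Controllability matrix C = [B  AB] = [[-1, -1, 2, 2], [-2, -2, -2, -2]]
Take the 2×2 submatrix of C formed by columns 1, 3: [[-1, 2], [-2, -2]]. Its determinant is (-1)·(-2) - 2·(-2) = 2 - (-4) = 6 ≠ 0.
So rank(C) ≥ 2; since C has 2 rows, rank(C) = 2.
rank(C) = 2 = n, so the pair (A, B) is completely controllable.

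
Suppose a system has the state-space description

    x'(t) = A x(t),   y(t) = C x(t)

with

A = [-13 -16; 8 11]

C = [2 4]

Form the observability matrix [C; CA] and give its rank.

1

CA = [[6, 12]]
Observability matrix O = [C; CA] = [[2, 4], [6, 12]]
Every row of O is a scalar multiple of row 1 = [2, 4] (multipliers 1, 3), so the rows span a one-dimensional space.
O ≠ 0, hence rank(O) = 1.
rank(O) = 1 < n = 2, so the pair (A, C) is not completely observable.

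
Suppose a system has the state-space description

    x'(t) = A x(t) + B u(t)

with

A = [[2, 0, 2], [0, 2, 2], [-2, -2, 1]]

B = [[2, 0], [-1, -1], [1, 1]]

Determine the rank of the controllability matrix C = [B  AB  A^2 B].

AB = [[6, 2], [0, 0], [-1, 3]]
A^2B = [[10, 10], [-2, 6], [-13, -1]]
Controllability matrix C = [B  AB  A^2B] = [[2, 0, 6, 2, 10, 10], [-1, -1, 0, 0, -2, 6], [1, 1, -1, 3, -13, -1]]
Take the 3×3 submatrix of C formed by columns 1, 2, 3: [[2, 0, 6], [-1, -1, 0], [1, 1, -1]]. Its determinant is 2·((-1)·(-1) - 0·1) - 0·((-1)·(-1) - 0·1) + 6·((-1)·1 - (-1)·1) = 2·1 - 0·1 + 6·0 = 2 ≠ 0.
So rank(C) ≥ 3; since C has 3 rows, rank(C) = 3.
rank(C) = 3 = n, so the pair (A, B) is completely controllable.

3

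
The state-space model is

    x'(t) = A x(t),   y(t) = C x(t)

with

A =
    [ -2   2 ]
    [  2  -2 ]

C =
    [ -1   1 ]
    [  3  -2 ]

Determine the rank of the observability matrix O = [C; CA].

CA = [[4, -4], [-10, 10]]
Observability matrix O = [C; CA] = [[-1, 1], [3, -2], [4, -4], [-10, 10]]
Take the 2×2 submatrix of O formed by rows 1, 2: [[-1, 1], [3, -2]]. Its determinant is (-1)·(-2) - 1·3 = 2 - 3 = -1 ≠ 0.
So rank(O) ≥ 2; since O has 2 columns, rank(O) = 2.
rank(O) = 2 = n, so the pair (A, C) is completely observable.

2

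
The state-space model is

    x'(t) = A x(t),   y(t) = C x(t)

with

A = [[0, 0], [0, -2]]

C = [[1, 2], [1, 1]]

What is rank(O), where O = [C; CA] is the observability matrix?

CA = [[0, -4], [0, -2]]
Observability matrix O = [C; CA] = [[1, 2], [1, 1], [0, -4], [0, -2]]
Take the 2×2 submatrix of O formed by rows 1, 2: [[1, 2], [1, 1]]. Its determinant is 1·1 - 2·1 = 1 - 2 = -1 ≠ 0.
So rank(O) ≥ 2; since O has 2 columns, rank(O) = 2.
rank(O) = 2 = n, so the pair (A, C) is completely observable.

2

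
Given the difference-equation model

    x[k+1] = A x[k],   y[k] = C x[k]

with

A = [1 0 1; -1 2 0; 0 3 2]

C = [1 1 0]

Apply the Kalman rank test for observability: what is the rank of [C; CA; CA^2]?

CA = [[0, 2, 1]]
CA^2 = [[-2, 7, 2]]
Observability matrix O = [C; CA; CA^2] = [[1, 1, 0], [0, 2, 1], [-2, 7, 2]]
det(O) = 1·(2·2 - 1·7) - 1·(0·2 - 1·(-2)) + 0·(0·7 - 2·(-2)) = 1·(-3) - 1·2 + 0·4 = -5 ≠ 0, so rank(O) = 3.
rank(O) = 3 = n, so the pair (A, C) is completely observable.

3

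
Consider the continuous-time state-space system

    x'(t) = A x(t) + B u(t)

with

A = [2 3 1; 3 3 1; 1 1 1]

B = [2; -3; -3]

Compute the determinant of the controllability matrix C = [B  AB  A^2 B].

AB = [[-8], [-6], [-4]]
A^2B = [[-38], [-46], [-18]]
Controllability matrix C = [B  AB  A^2B] = [[2, -8, -38], [-3, -6, -46], [-3, -4, -18]]
Expanding along the first row, det(C) = 2·((-6)·(-18) - (-46)·(-4)) - (-8)·((-3)·(-18) - (-46)·(-3)) + (-38)·((-3)·(-4) - (-6)·(-3)) = 2·(-76) - (-8)·(-84) + (-38)·(-6) = -596
Since det(C) ≠ 0, rank(C) = 3 and the system is completely controllable.

-596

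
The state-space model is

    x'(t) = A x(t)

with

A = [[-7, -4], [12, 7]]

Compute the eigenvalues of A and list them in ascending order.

-1, 1

det(sI - A) = s^2 - (tr A)s + det A, with tr A = (-7) + 7 = 0 and det A = (-7)·7 - (-4)·12 = -49 - (-48) = -1.
So p(s) = det(sI - A) = s^2 - 1.
Factor s^2 - 1: two numbers with sum 0 and product -1 are 1 and -1, so s^2 - 1 = (s - 1)(s + 1).
Hence p(s) = (s - 1) (s + 1), with roots -1, 1.
At least one eigenvalue has non-negative real part, so the system is not asymptotically stable.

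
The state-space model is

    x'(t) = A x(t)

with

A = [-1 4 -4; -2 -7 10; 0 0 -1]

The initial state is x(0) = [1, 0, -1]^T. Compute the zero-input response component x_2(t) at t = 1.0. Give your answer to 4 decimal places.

-0.5333

det(sI - A) = s^3 - (tr A)s^2 + (M11 + M22 + M33)s - det A, where Mii is the 2×2 principal minor of A obtained by deleting row i and column i.
tr A = (-1) + (-7) + (-1) = -9; M11 = (-7)·(-1) - 10·0 = 7 - 0 = 7; M22 = (-1)·(-1) - (-4)·0 = 1 - 0 = 1; M33 = (-1)·(-7) - 4·(-2) = 7 - (-8) = 15; sum of minors = 23.
det A = (-1)·((-7)·(-1) - 10·0) - 4·((-2)·(-1) - 10·0) + (-4)·((-2)·0 - (-7)·0) = (-1)·7 - 4·2 + (-4)·0 = -15.
So p(s) = det(sI - A) = s^3 + 9s^2 + 23s + 15.
Rational-root test: any integer root divides 15. Testing small divisors, s = -1 works: p(-1) = -1 + 9 + (-23) + 15 = 0, so (s + 1) is a factor.
Dividing, p(s) = (s + 1)(s^2 + 8s + 15).
Factor s^2 + 8s + 15: two numbers with sum -8 and product 15 are -3 and -5, so s^2 + 8s + 15 = (s + 3)(s + 5).
Hence p(s) = (s + 1) (s + 3) (s + 5), with roots -5, -3, -1.
The eigenvalues -5, -3, -1 are distinct and real, so A is diagonalisable and x(t) = e^{At} x(0) = V diag(e^{λ_i t}) V^{-1} x(0), where the columns of V are the eigenvectors.
λ = -5: A - (-5)I = [[4, 4, -4], [-2, -2, 10], [0, 0, 4]]. v must be orthogonal to every row; (row 1) × (row 2) = [32, -32, 0], so take v_1 = [-1, 1, 0]^T.
λ = -3: A - (-3)I = [[2, 4, -4], [-2, -4, 10], [0, 0, 2]]. v must be orthogonal to every row; (row 1) × (row 2) = [24, -12, 0], so take v_2 = [2, -1, 0]^T.
λ = -1: A - (-1)I = [[0, 4, -4], [-2, -6, 10], [0, 0, 0]]. v must be orthogonal to every row; (row 1) × (row 2) = [16, 8, 8], so take v_3 = [2, 1, 1]^T.
V = [v_1 v_2 v_3] = [[-1, 2, 2], [1, -1, 1], [0, 0, 1]] has det V = -1, so V^{-1} = adj(V)/det V = [[1, 2, -4], [1, 1, -3], [0, 0, 1]].
Modal coordinates z(0) = V^{-1} x(0): 1·1 + 2·0 + (-4)·(-1) = 5; 1·1 + 1·0 + (-3)·(-1) = 4; 0·1 + 0·0 + 1·(-1) = -1; so z(0) = [5, 4, -1]^T.
x_2(t) = Σ_i (v_i)_2 · z_i(0) · e^{λ_i t} (row 2 of V times the modal terms).
x_2(1.0) = 1·5·e^{-5·1.0} + (-1)·4·e^{-3·1.0} + 1·(-1)·e^{-1·1.0} = 5·0.006738 + (-4)·0.049787 + (-1)·0.367879 = -0.5333.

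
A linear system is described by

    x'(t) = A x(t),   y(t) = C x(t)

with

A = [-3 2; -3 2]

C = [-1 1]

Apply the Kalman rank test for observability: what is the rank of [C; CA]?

1

CA = [[0, 0]]
Observability matrix O = [C; CA] = [[-1, 1], [0, 0]]
Every row of O is a scalar multiple of row 1 = [-1, 1] (multipliers 1, 0), so the rows span a one-dimensional space.
O ≠ 0, hence rank(O) = 1.
rank(O) = 1 < n = 2, so the pair (A, C) is not completely observable.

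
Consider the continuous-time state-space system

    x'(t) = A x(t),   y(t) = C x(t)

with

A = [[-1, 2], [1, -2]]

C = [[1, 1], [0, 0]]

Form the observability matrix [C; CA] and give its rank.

CA = [[0, 0], [0, 0]]
Observability matrix O = [C; CA] = [[1, 1], [0, 0], [0, 0], [0, 0]]
Every row of O is a scalar multiple of row 1 = [1, 1] (multipliers 1, 0, 0, 0), so the rows span a one-dimensional space.
O ≠ 0, hence rank(O) = 1.
rank(O) = 1 < n = 2, so the pair (A, C) is not completely observable.

1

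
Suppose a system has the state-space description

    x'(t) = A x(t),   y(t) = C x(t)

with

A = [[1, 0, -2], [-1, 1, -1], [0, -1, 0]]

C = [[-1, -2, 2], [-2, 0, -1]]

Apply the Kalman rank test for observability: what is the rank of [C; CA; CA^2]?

3

CA = [[1, -4, 4], [-2, 1, 4]]
CA^2 = [[5, -8, 2], [-3, -3, 3]]
Observability matrix O = [C; CA; CA^2] = [[-1, -2, 2], [-2, 0, -1], [1, -4, 4], [-2, 1, 4], [5, -8, 2], [-3, -3, 3]]
Take the 3×3 submatrix of O formed by rows 1, 2, 3: [[-1, -2, 2], [-2, 0, -1], [1, -4, 4]]. Its determinant is (-1)·(0·4 - (-1)·(-4)) - (-2)·((-2)·4 - (-1)·1) + 2·((-2)·(-4) - 0·1) = (-1)·(-4) - (-2)·(-7) + 2·8 = 6 ≠ 0.
So rank(O) ≥ 3; since O has 3 columns, rank(O) = 3.
rank(O) = 3 = n, so the pair (A, C) is completely observable.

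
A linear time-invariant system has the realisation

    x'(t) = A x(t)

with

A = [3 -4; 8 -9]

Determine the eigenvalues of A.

det(sI - A) = s^2 - (tr A)s + det A, with tr A = 3 + (-9) = -6 and det A = 3·(-9) - (-4)·8 = -27 - (-32) = 5.
So p(s) = det(sI - A) = s^2 + 6s + 5.
Factor s^2 + 6s + 5: two numbers with sum -6 and product 5 are -1 and -5, so s^2 + 6s + 5 = (s + 1)(s + 5).
Hence p(s) = (s + 1) (s + 5), with roots -5, -1.
All eigenvalues have negative real part, so the system is asymptotically stable.

-5, -1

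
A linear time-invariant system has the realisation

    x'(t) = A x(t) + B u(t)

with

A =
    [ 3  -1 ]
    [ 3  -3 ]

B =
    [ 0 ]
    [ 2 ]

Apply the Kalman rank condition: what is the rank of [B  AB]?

2

AB = [[-2], [-6]]
Controllability matrix C = [B  AB] = [[0, -2], [2, -6]]
det(C) = 0·(-6) - (-2)·2 = 0 - (-4) = 4 ≠ 0, so rank(C) = 2.
rank(C) = 2 = n, so the pair (A, B) is completely controllable.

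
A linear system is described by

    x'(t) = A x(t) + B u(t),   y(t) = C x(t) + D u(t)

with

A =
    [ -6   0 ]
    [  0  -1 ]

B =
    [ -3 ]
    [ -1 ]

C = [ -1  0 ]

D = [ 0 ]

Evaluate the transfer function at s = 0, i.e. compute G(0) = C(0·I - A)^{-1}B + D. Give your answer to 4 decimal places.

G(0) = C(-A)^{-1}B + D = -C A^{-1} B + D.
det A = 6, so A^{-1} = (1/6)·adj(A) = [[-1/6, 0], [0, -1]]
A^{-1} B = [1/2, 1]^T
C A^{-1} B = -1/2
G(0) = D - C A^{-1} B = 0 - (-1/2) = 1/2 ≈ 0.5000

0.5000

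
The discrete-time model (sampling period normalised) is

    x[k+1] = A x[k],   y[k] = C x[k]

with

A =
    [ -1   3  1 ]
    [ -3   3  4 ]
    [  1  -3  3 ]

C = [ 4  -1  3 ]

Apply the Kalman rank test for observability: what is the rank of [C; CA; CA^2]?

CA = [[2, 0, 9]]
CA^2 = [[7, -21, 29]]
Observability matrix O = [C; CA; CA^2] = [[4, -1, 3], [2, 0, 9], [7, -21, 29]]
det(O) = 4·(0·29 - 9·(-21)) - (-1)·(2·29 - 9·7) + 3·(2·(-21) - 0·7) = 4·189 - (-1)·(-5) + 3·(-42) = 625 ≠ 0, so rank(O) = 3.
rank(O) = 3 = n, so the pair (A, C) is completely observable.

3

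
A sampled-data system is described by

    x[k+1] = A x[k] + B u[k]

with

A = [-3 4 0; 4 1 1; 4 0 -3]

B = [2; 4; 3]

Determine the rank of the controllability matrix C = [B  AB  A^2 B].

AB = [[10], [15], [-1]]
A^2B = [[30], [54], [43]]
Controllability matrix C = [B  AB  A^2B] = [[2, 10, 30], [4, 15, 54], [3, -1, 43]]
det(C) = 2·(15·43 - 54·(-1)) - 10·(4·43 - 54·3) + 30·(4·(-1) - 15·3) = 2·699 - 10·10 + 30·(-49) = -172 ≠ 0, so rank(C) = 3.
rank(C) = 3 = n, so the pair (A, B) is completely controllable.

3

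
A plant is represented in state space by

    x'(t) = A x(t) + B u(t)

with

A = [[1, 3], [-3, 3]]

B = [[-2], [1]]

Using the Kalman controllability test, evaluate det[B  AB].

-19

AB = [[1], [9]]
Controllability matrix C = [B  AB] = [[-2, 1], [1, 9]]
det(C) = (-2)·9 - 1·1 = -18 - 1 = -19
Since det(C) ≠ 0, rank(C) = 2 and the system is completely controllable.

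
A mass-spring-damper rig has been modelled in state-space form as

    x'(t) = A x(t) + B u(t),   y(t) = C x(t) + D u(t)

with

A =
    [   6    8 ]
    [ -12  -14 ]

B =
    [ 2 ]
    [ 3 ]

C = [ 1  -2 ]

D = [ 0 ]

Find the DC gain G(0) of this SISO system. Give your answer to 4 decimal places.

11.3333

G(0) = C(-A)^{-1}B + D = -C A^{-1} B + D.
det A = 12, so A^{-1} = (1/12)·adj(A) = [[-7/6, -2/3], [1, 1/2]]
A^{-1} B = [-13/3, 7/2]^T
C A^{-1} B = -34/3
G(0) = D - C A^{-1} B = 0 - (-34/3) = 34/3 ≈ 11.3333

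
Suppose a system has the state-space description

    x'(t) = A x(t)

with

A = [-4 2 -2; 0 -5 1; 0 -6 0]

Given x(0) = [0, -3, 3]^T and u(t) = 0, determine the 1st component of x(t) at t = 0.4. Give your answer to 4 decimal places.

det(sI - A) = s^3 - (tr A)s^2 + (M11 + M22 + M33)s - det A, where Mii is the 2×2 principal minor of A obtained by deleting row i and column i.
tr A = (-4) + (-5) + 0 = -9; M11 = (-5)·0 - 1·(-6) = 0 - (-6) = 6; M22 = (-4)·0 - (-2)·0 = 0 - 0 = 0; M33 = (-4)·(-5) - 2·0 = 20 - 0 = 20; sum of minors = 26.
det A = (-4)·((-5)·0 - 1·(-6)) - 2·(0·0 - 1·0) + (-2)·(0·(-6) - (-5)·0) = (-4)·6 - 2·0 + (-2)·0 = -24.
So p(s) = det(sI - A) = s^3 + 9s^2 + 26s + 24.
Rational-root test: any integer root divides 24. Testing small divisors, s = -2 works: p(-2) = -8 + 36 + (-52) + 24 = 0, so (s + 2) is a factor.
Dividing, p(s) = (s + 2)(s^2 + 7s + 12).
Factor s^2 + 7s + 12: two numbers with sum -7 and product 12 are -3 and -4, so s^2 + 7s + 12 = (s + 3)(s + 4).
Hence p(s) = (s + 2) (s + 3) (s + 4), with roots -4, -3, -2.
The eigenvalues -4, -3, -2 are distinct and real, so A is diagonalisable and x(t) = e^{At} x(0) = V diag(e^{λ_i t}) V^{-1} x(0), where the columns of V are the eigenvectors.
λ = -4: A - (-4)I = [[0, 2, -2], [0, -1, 1], [0, -6, 4]]. v must be orthogonal to every row; (row 1) × (row 3) = [-4, 0, 0], so take v_1 = [1, 0, 0]^T.
λ = -3: A - (-3)I = [[-1, 2, -2], [0, -2, 1], [0, -6, 3]]. v must be orthogonal to every row; (row 1) × (row 2) = [-2, 1, 2], so take v_2 = [-2, 1, 2]^T.
λ = -2: A - (-2)I = [[-2, 2, -2], [0, -3, 1], [0, -6, 2]]. v must be orthogonal to every row; (row 1) × (row 2) = [-4, 2, 6], so take v_3 = [-2, 1, 3]^T.
V = [v_1 v_2 v_3] = [[1, -2, -2], [0, 1, 1], [0, 2, 3]] has det V = 1, so V^{-1} = adj(V)/det V = [[1, 2, 0], [0, 3, -1], [0, -2, 1]].
Modal coordinates z(0) = V^{-1} x(0): 1·0 + 2·(-3) + 0·3 = -6; 0·0 + 3·(-3) + (-1)·3 = -12; 0·0 + (-2)·(-3) + 1·3 = 9; so z(0) = [-6, -12, 9]^T.
x_1(t) = Σ_i (v_i)_1 · z_i(0) · e^{λ_i t} (row 1 of V times the modal terms).
x_1(0.4) = 1·(-6)·e^{-4·0.4} + (-2)·(-12)·e^{-3·0.4} + (-2)·9·e^{-2·0.4} = (-6)·0.201897 + 24·0.301194 + (-18)·0.449329 = -2.0706.

-2.0706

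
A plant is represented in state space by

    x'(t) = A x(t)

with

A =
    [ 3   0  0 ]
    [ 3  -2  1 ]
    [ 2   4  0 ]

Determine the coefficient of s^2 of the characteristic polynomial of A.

-1

Expand det(sI - A) for the 3×3 matrix.
p(s) = s^3 - s^2 - 10s + 12.
(Check: constant term = det(-A) = (-1)^3 det A = 12; coefficient of s^2 = -tr A = -1.)
The coefficient of s^2 is -1.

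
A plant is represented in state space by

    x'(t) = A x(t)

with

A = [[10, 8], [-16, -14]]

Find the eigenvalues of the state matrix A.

-6, 2

det(sI - A) = s^2 - (tr A)s + det A, with tr A = 10 + (-14) = -4 and det A = 10·(-14) - 8·(-16) = -140 - (-128) = -12.
So p(s) = det(sI - A) = s^2 + 4s - 12.
Factor s^2 + 4s - 12: two numbers with sum -4 and product -12 are 2 and -6, so s^2 + 4s - 12 = (s - 2)(s + 6).
Hence p(s) = (s - 2) (s + 6), with roots -6, 2.
At least one eigenvalue has non-negative real part, so the system is not asymptotically stable.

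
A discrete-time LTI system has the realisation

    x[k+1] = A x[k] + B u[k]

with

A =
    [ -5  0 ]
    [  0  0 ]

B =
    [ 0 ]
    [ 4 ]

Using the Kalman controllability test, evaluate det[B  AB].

AB = [[0], [0]]
Controllability matrix C = [B  AB] = [[0, 0], [4, 0]]
det(C) = 0·0 - 0·4 = 0 - 0 = 0
Since det(C) = 0, rank(C) < 2 and the system is not completely controllable.

0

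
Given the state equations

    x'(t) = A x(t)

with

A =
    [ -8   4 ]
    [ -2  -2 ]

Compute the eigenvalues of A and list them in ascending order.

-6, -4

det(sI - A) = s^2 - (tr A)s + det A, with tr A = (-8) + (-2) = -10 and det A = (-8)·(-2) - 4·(-2) = 16 - (-8) = 24.
So p(s) = det(sI - A) = s^2 + 10s + 24.
Factor s^2 + 10s + 24: two numbers with sum -10 and product 24 are -4 and -6, so s^2 + 10s + 24 = (s + 4)(s + 6).
Hence p(s) = (s + 4) (s + 6), with roots -6, -4.
All eigenvalues have negative real part, so the system is asymptotically stable.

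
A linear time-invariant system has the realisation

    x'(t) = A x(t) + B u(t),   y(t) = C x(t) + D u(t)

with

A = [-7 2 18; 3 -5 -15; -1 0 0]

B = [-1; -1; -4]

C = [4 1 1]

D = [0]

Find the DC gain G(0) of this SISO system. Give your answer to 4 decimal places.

G(0) = C(-A)^{-1}B + D = -C A^{-1} B + D.
det A = -60, so A^{-1} = (1/-60)·adj(A) = [[0, 0, -1], [-1/4, -3/10, 17/20], [1/12, 1/30, -29/60]]
A^{-1} B = [4, -57/20, 109/60]^T
C A^{-1} B = 449/30
G(0) = D - C A^{-1} B = 0 - (449/30) = -449/30 ≈ -14.9667

-14.9667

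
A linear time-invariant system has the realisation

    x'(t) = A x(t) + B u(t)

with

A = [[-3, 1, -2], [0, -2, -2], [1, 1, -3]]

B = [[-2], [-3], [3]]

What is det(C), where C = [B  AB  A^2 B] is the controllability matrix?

AB = [[-3], [0], [-14]]
A^2B = [[37], [28], [39]]
Controllability matrix C = [B  AB  A^2B] = [[-2, -3, 37], [-3, 0, 28], [3, -14, 39]]
Expanding along the first row, det(C) = (-2)·(0·39 - 28·(-14)) - (-3)·((-3)·39 - 28·3) + 37·((-3)·(-14) - 0·3) = (-2)·392 - (-3)·(-201) + 37·42 = 167
Since det(C) ≠ 0, rank(C) = 3 and the system is completely controllable.

167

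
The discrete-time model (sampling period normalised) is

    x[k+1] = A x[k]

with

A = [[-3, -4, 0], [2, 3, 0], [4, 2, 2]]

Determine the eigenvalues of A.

-1, 1, 2

det(zI - A) = z^3 - (tr A)z^2 + (M11 + M22 + M33)z - det A, where Mii is the 2×2 principal minor of A obtained by deleting row i and column i.
tr A = (-3) + 3 + 2 = 2; M11 = 3·2 - 0·2 = 6 - 0 = 6; M22 = (-3)·2 - 0·4 = -6 - 0 = -6; M33 = (-3)·3 - (-4)·2 = -9 - (-8) = -1; sum of minors = -1.
det A = (-3)·(3·2 - 0·2) - (-4)·(2·2 - 0·4) + 0·(2·2 - 3·4) = (-3)·6 - (-4)·4 + 0·(-8) = -2.
So p(z) = det(zI - A) = z^3 - 2z^2 - z + 2.
Rational-root test: any integer root divides 2. Testing small divisors, z = -1 works: p(-1) = -1 + (-2) + 1 + 2 = 0, so (z + 1) is a factor.
Dividing, p(z) = (z + 1)(z^2 - 3z + 2).
Factor z^2 - 3z + 2: two numbers with sum 3 and product 2 are 2 and 1, so z^2 - 3z + 2 = (z - 2)(z - 1).
Hence p(z) = (z - 2) (z - 1) (z + 1), with roots -1, 1, 2.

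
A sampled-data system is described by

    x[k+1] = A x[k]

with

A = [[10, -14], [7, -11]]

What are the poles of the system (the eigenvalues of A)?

det(zI - A) = z^2 - (tr A)z + det A, with tr A = 10 + (-11) = -1 and det A = 10·(-11) - (-14)·7 = -110 - (-98) = -12.
So p(z) = det(zI - A) = z^2 + z - 12.
Factor z^2 + z - 12: two numbers with sum -1 and product -12 are 3 and -4, so z^2 + z - 12 = (z - 3)(z + 4).
Hence p(z) = (z - 3) (z + 4), with roots -4, 3.

-4, 3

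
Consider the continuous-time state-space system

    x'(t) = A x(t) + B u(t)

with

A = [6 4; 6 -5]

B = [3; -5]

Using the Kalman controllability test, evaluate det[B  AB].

AB = [[-2], [43]]
Controllability matrix C = [B  AB] = [[3, -2], [-5, 43]]
det(C) = 3·43 - (-2)·(-5) = 129 - 10 = 119
Since det(C) ≠ 0, rank(C) = 2 and the system is completely controllable.

119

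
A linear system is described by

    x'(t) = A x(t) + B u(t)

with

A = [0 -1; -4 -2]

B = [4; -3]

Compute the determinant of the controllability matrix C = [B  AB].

-31

AB = [[3], [-10]]
Controllability matrix C = [B  AB] = [[4, 3], [-3, -10]]
det(C) = 4·(-10) - 3·(-3) = -40 - (-9) = -31
Since det(C) ≠ 0, rank(C) = 2 and the system is completely controllable.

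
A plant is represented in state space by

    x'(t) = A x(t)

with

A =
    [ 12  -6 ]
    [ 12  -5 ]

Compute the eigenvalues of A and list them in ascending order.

3, 4

det(sI - A) = s^2 - (tr A)s + det A, with tr A = 12 + (-5) = 7 and det A = 12·(-5) - (-6)·12 = -60 - (-72) = 12.
So p(s) = det(sI - A) = s^2 - 7s + 12.
Factor s^2 - 7s + 12: two numbers with sum 7 and product 12 are 4 and 3, so s^2 - 7s + 12 = (s - 4)(s - 3).
Hence p(s) = (s - 4) (s - 3), with roots 3, 4.
At least one eigenvalue has non-negative real part, so the system is not asymptotically stable.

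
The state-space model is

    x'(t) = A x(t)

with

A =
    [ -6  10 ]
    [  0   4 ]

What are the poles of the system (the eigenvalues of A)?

det(sI - A) = s^2 - (tr A)s + det A, with tr A = (-6) + 4 = -2 and det A = (-6)·4 - 10·0 = -24 - 0 = -24.
So p(s) = det(sI - A) = s^2 + 2s - 24.
Factor s^2 + 2s - 24: two numbers with sum -2 and product -24 are 4 and -6, so s^2 + 2s - 24 = (s - 4)(s + 6).
Hence p(s) = (s - 4) (s + 6), with roots -6, 4.
At least one eigenvalue has non-negative real part, so the system is not asymptotically stable.

-6, 4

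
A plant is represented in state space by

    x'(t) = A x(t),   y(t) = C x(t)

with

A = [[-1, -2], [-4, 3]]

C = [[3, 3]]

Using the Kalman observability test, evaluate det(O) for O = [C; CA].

CA = [[-15, 3]]
Observability matrix O = [C; CA] = [[3, 3], [-15, 3]]
det(O) = 3·3 - 3·(-15) = 9 - (-45) = 54
Since det(O) ≠ 0, rank(O) = 2 and the system is completely observable.

54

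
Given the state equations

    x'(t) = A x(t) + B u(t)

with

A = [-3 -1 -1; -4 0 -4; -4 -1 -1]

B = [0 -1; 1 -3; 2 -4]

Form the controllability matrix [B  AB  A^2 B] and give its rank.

3

AB = [[-3, 10], [-8, 20], [-3, 11]]
A^2B = [[20, -61], [24, -84], [23, -71]]
Controllability matrix C = [B  AB  A^2B] = [[0, -1, -3, 10, 20, -61], [1, -3, -8, 20, 24, -84], [2, -4, -3, 11, 23, -71]]
Take the 3×3 submatrix of C formed by columns 1, 2, 3: [[0, -1, -3], [1, -3, -8], [2, -4, -3]]. Its determinant is 0·((-3)·(-3) - (-8)·(-4)) - (-1)·(1·(-3) - (-8)·2) + (-3)·(1·(-4) - (-3)·2) = 0·(-23) - (-1)·13 + (-3)·2 = 7 ≠ 0.
So rank(C) ≥ 3; since C has 3 rows, rank(C) = 3.
rank(C) = 3 = n, so the pair (A, B) is completely controllable.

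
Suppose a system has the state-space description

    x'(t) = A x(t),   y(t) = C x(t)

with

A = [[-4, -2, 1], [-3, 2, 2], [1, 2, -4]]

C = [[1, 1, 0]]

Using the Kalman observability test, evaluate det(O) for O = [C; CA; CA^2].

-100

CA = [[-7, 0, 3]]
CA^2 = [[31, 20, -19]]
Observability matrix O = [C; CA; CA^2] = [[1, 1, 0], [-7, 0, 3], [31, 20, -19]]
Expanding along the first row, det(O) = 1·(0·(-19) - 3·20) - 1·((-7)·(-19) - 3·31) + 0·((-7)·20 - 0·31) = 1·(-60) - 1·40 + 0·(-140) = -100
Since det(O) ≠ 0, rank(O) = 3 and the system is completely observable.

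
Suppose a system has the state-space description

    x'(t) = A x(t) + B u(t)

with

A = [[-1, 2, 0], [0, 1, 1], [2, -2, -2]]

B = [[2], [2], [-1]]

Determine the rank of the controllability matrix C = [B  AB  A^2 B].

AB = [[2], [1], [2]]
A^2B = [[0], [3], [-2]]
Controllability matrix C = [B  AB  A^2B] = [[2, 2, 0], [2, 1, 3], [-1, 2, -2]]
det(C) = 2·(1·(-2) - 3·2) - 2·(2·(-2) - 3·(-1)) + 0·(2·2 - 1·(-1)) = 2·(-8) - 2·(-1) + 0·5 = -14 ≠ 0, so rank(C) = 3.
rank(C) = 3 = n, so the pair (A, B) is completely controllable.

3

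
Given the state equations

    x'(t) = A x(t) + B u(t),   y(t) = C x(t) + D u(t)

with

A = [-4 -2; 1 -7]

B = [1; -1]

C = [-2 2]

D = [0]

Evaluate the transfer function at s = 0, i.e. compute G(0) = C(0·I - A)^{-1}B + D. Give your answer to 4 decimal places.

G(0) = C(-A)^{-1}B + D = -C A^{-1} B + D.
det A = 30, so A^{-1} = (1/30)·adj(A) = [[-7/30, 1/15], [-1/30, -2/15]]
A^{-1} B = [-3/10, 1/10]^T
C A^{-1} B = 4/5
G(0) = D - C A^{-1} B = 0 - (4/5) = -4/5 ≈ -0.8000

-0.8000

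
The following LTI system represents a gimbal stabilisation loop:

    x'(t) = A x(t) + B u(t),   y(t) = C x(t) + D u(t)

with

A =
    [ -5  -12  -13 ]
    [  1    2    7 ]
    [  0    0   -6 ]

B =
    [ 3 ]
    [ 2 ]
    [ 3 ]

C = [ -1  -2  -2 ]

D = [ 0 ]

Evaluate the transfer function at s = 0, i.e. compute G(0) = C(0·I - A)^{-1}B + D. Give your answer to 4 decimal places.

G(0) = C(-A)^{-1}B + D = -C A^{-1} B + D.
det A = -12, so A^{-1} = (1/-12)·adj(A) = [[1, 6, 29/6], [-1/2, -5/2, -11/6], [0, 0, -1/6]]
A^{-1} B = [59/2, -12, -1/2]^T
C A^{-1} B = -9/2
G(0) = D - C A^{-1} B = 0 - (-9/2) = 9/2 ≈ 4.5000

4.5000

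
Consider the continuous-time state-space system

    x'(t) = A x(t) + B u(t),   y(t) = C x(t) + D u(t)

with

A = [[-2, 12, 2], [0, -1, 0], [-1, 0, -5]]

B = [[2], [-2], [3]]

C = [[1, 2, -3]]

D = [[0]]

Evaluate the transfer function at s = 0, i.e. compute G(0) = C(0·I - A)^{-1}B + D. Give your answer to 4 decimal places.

G(0) = C(-A)^{-1}B + D = -C A^{-1} B + D.
det A = -12, so A^{-1} = (1/-12)·adj(A) = [[-5/12, -5, -1/6], [0, -1, 0], [1/12, 1, -1/6]]
A^{-1} B = [26/3, 2, -7/3]^T
C A^{-1} B = 59/3
G(0) = D - C A^{-1} B = 0 - (59/3) = -59/3 ≈ -19.6667

-19.6667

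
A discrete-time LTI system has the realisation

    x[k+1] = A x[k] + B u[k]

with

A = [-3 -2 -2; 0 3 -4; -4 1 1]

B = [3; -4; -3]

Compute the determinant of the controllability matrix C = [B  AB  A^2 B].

AB = [[5], [0], [-19]]
A^2B = [[23], [76], [-39]]
Controllability matrix C = [B  AB  A^2B] = [[3, 5, 23], [-4, 0, 76], [-3, -19, -39]]
Expanding along the first row, det(C) = 3·(0·(-39) - 76·(-19)) - 5·((-4)·(-39) - 76·(-3)) + 23·((-4)·(-19) - 0·(-3)) = 3·1444 - 5·384 + 23·76 = 4160
Since det(C) ≠ 0, rank(C) = 3 and the system is completely controllable.

4160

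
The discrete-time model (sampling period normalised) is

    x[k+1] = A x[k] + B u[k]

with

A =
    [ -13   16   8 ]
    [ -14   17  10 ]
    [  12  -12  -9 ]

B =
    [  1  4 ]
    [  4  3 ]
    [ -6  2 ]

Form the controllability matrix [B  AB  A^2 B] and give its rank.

2

AB = [[3, 12], [-6, 15], [18, -6]]
A^2B = [[9, 36], [36, 27], [-54, 18]]
Controllability matrix C = [B  AB  A^2B] = [[1, 4, 3, 12, 9, 36], [4, 3, -6, 15, 36, 27], [-6, 2, 18, -6, -54, 18]]
The rows r1, r2, r3 of C are linearly dependent: -2·r1 + 2·r2 + r3 = 0 (check each entry), so rank(C) ≤ 2.
The 2×2 minor from rows 1, 2, columns 1, 2 is 1·3 - 4·4 = 3 - 16 = -13 ≠ 0, so rank(C) = 2.
rank(C) = 2 < n = 3, so the pair (A, B) is not completely controllable.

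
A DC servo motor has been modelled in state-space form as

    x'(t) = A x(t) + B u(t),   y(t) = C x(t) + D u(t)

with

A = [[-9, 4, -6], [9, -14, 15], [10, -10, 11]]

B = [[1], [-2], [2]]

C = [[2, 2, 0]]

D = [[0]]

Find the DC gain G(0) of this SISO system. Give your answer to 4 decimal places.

G(0) = C(-A)^{-1}B + D = -C A^{-1} B + D.
det A = -60, so A^{-1} = (1/-60)·adj(A) = [[1/15, -4/15, 2/5], [-17/20, 13/20, -27/20], [-5/6, 5/6, -3/2]]
A^{-1} B = [7/5, -97/20, -11/2]^T
C A^{-1} B = -69/10
G(0) = D - C A^{-1} B = 0 - (-69/10) = 69/10 ≈ 6.9000

6.9000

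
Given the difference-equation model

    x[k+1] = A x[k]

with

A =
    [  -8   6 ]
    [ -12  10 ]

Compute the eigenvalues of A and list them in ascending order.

det(zI - A) = z^2 - (tr A)z + det A, with tr A = (-8) + 10 = 2 and det A = (-8)·10 - 6·(-12) = -80 - (-72) = -8.
So p(z) = det(zI - A) = z^2 - 2z - 8.
Factor z^2 - 2z - 8: two numbers with sum 2 and product -8 are 4 and -2, so z^2 - 2z - 8 = (z - 4)(z + 2).
Hence p(z) = (z - 4) (z + 2), with roots -2, 4.

-2, 4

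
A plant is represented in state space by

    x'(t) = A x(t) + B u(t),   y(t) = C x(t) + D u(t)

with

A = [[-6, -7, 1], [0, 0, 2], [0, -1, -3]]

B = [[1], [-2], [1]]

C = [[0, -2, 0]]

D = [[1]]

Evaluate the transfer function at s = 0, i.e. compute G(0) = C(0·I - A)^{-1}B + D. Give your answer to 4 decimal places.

G(0) = C(-A)^{-1}B + D = -C A^{-1} B + D.
det A = -12, so A^{-1} = (1/-12)·adj(A) = [[-1/6, 11/6, 7/6], [0, -3/2, -1], [0, 1/2, 0]]
A^{-1} B = [-8/3, 2, -1]^T
C A^{-1} B = -4
G(0) = D - C A^{-1} B = 1 - (-4) = 5

5.0000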